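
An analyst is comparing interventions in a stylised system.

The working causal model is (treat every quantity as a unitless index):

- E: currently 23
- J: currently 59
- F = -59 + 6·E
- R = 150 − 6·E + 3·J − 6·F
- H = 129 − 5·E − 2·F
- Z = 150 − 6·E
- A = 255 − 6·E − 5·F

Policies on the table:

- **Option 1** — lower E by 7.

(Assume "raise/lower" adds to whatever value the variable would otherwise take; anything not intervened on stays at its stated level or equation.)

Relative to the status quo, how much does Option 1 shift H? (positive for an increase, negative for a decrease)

119

Baseline:
  E = 23
  F = -59 + 6·23 = 79
  H = 129 − 5·23 − 2·79 = -144
Option 1 (E − 7):
  E = 23 − 7 = 16
  F = -59 + 6·16 = 37
  H = 129 − 5·16 − 2·37 = -25
Change in H: -25 − (-144) = 119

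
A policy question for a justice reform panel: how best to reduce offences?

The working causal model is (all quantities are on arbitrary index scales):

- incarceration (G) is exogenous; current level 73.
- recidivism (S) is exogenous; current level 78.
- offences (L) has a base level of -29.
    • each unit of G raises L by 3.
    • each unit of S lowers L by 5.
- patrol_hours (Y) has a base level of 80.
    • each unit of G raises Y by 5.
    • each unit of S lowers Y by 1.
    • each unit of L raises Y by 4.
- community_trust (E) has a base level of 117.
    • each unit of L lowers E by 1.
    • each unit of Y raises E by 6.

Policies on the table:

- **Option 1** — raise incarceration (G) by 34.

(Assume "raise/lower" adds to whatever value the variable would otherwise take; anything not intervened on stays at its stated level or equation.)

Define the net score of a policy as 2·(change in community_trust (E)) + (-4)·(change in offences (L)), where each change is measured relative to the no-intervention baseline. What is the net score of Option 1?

6324

Baseline:
  G = 73
  S = 78
  L = -29 + 3·73 − 5·78 = -200
  Y = 80 + 5·73 − 78 + 4·(-200) = -433
  E = 117 − (-200) + 6·(-433) = -2281
Option 1 (G + 34):
  G = 73 + 34 = 107
  S = 78
  L = -29 + 3·107 − 5·78 = -98
  Y = 80 + 5·107 − 78 + 4·(-98) = 145
  E = 117 − (-98) + 6·145 = 1085
ΔE = 1085 − (-2281) = 3366; ΔL = -98 − (-200) = 102
Score = 2·3366 + (-4)·102 = 6324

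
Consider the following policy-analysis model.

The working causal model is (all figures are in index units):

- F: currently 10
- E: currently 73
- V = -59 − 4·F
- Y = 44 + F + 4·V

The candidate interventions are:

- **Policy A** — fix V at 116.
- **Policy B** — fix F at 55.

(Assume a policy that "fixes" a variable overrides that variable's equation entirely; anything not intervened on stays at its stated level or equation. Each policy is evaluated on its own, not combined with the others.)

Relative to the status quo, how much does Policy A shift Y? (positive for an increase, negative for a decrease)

Baseline:
  F = 10
  V = -59 − 4·10 = -99
  Y = 44 + 10 + 4·(-99) = -342
Policy A (V := 116):
  F = 10
  V = 116
  Y = 44 + 10 + 4·116 = 518
Change in Y: 518 − (-342) = 860

860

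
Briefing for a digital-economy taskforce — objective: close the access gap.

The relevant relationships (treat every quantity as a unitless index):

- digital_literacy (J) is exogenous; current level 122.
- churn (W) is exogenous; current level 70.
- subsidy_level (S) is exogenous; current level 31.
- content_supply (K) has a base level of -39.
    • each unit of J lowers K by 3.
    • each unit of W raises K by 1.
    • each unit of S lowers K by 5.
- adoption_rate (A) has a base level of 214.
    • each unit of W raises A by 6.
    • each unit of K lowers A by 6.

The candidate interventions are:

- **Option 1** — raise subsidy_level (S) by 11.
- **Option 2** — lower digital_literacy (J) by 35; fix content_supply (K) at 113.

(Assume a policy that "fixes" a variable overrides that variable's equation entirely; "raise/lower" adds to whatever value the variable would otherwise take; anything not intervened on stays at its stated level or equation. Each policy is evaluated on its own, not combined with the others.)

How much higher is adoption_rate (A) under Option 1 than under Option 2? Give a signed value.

Option 1 (S + 11):
  J = 122
  W = 70
  S = 31 + 11 = 42
  K = -39 − 3·122 + 70 − 5·42 = -545
  A = 214 + 6·70 − 6·(-545) = 3904
Option 2 (J − 35, K := 113):
  J = 122 − 35 = 87
  W = 70
  S = 31
  K = 113
  A = 214 + 6·70 − 6·113 = -44
A: 3904 − (-44) = 3948

3948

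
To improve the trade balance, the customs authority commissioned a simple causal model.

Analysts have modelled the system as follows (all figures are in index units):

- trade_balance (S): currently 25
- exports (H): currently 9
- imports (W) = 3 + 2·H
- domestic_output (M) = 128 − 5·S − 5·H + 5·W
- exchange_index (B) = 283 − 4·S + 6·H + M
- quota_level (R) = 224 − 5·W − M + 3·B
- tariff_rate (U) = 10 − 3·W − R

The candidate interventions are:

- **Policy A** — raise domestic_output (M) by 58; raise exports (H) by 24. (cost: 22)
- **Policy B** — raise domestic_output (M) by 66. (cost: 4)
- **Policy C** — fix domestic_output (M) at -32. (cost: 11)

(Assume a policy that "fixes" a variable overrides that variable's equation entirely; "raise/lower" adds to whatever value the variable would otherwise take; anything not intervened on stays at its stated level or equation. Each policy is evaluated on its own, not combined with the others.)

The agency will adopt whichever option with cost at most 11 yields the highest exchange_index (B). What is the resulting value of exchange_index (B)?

Policy B (M + 66):
  S = 25
  H = 9
  W = 3 + 2·9 = 21
  M = 128 − 5·25 − 5·9 + 5·21 (+66 from intervention) = 129
  B = 283 − 4·25 + 6·9 + 129 = 366
Policy C (M := -32):
  S = 25
  H = 9
  W = 3 + 2·9 = 21
  M = -32
  B = 283 − 4·25 + 6·9 + (-32) = 205
Comparing — Policy B: B=366, Policy C: B=205. Highest is 366 (Policy B).

366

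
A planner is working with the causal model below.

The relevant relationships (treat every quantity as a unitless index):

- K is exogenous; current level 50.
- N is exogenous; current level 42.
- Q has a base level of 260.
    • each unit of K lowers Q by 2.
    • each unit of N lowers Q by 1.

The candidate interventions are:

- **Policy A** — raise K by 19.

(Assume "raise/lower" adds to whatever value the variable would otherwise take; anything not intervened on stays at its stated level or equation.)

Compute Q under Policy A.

Policy A (K + 19):
  K = 50 + 19 = 69
  N = 42
  Q = 260 − 2·69 − 42 = 80

80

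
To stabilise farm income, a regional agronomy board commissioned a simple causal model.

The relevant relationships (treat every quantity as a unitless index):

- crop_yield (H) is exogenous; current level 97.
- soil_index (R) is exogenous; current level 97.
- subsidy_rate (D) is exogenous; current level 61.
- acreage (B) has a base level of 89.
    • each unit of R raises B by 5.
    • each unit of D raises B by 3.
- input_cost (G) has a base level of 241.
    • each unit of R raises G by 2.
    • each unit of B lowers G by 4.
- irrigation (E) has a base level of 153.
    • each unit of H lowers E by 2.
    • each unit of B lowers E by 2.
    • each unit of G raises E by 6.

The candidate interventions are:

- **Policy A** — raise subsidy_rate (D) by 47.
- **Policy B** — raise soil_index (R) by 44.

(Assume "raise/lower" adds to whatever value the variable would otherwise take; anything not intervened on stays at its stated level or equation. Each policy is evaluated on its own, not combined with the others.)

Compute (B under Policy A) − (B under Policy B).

Policy A (D + 47):
  R = 97
  D = 61 + 47 = 108
  B = 89 + 5·97 + 3·108 = 898
Policy B (R + 44):
  R = 97 + 44 = 141
  D = 61
  B = 89 + 5·141 + 3·61 = 977
B: 898 − 977 = -79

-79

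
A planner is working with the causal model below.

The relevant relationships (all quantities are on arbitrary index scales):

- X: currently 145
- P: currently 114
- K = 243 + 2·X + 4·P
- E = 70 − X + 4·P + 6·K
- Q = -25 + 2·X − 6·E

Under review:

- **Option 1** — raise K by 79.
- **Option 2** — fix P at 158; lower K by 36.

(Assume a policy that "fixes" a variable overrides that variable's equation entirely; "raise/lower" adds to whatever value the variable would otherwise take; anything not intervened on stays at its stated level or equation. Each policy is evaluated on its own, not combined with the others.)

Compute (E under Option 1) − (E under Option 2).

Option 1 (K + 79):
  X = 145
  P = 114
  K = 243 + 2·145 + 4·114 (+79 from intervention) = 1068
  E = 70 − 145 + 4·114 + 6·1068 = 6789
Option 2 (P := 158, K − 36):
  X = 145
  P = 158
  K = 243 + 2·145 + 4·158 (−36 from intervention) = 1129
  E = 70 − 145 + 4·158 + 6·1129 = 7331
E: 6789 − 7331 = -542

-542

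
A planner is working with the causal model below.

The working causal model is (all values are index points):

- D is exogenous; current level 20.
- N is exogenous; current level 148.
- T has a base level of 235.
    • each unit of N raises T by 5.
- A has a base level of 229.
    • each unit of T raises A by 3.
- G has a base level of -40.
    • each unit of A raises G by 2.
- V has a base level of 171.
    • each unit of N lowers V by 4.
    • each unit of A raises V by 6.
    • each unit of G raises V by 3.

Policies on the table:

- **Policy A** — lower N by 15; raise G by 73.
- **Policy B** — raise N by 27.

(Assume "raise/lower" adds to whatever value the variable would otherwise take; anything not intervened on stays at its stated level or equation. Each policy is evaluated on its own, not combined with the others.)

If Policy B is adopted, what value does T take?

Policy B (N + 27):
  N = 148 + 27 = 175
  T = 235 + 5·175 = 1110

1110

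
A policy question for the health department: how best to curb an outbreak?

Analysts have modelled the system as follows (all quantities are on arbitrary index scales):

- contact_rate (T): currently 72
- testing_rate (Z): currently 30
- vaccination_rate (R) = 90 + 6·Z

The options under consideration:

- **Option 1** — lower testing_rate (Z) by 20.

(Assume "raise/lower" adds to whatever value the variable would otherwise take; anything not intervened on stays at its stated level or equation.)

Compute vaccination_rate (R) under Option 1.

150

Option 1 (Z − 20):
  Z = 30 − 20 = 10
  R = 90 + 6·10 = 150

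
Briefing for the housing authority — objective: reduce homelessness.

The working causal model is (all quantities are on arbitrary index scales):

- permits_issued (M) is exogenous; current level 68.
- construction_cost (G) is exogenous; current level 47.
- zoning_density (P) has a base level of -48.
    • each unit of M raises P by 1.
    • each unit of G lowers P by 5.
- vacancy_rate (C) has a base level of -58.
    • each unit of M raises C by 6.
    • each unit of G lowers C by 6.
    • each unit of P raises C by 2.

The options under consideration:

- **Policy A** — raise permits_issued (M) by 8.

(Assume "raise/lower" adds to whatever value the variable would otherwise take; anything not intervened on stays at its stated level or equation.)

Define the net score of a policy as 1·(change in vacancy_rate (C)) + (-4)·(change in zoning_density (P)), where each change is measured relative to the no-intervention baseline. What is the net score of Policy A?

Baseline:
  M = 68
  G = 47
  P = -48 + 68 − 5·47 = -215
  C = -58 + 6·68 − 6·47 + 2·(-215) = -362
Policy A (M + 8):
  M = 68 + 8 = 76
  G = 47
  P = -48 + 76 − 5·47 = -207
  C = -58 + 6·76 − 6·47 + 2·(-207) = -298
ΔC = -298 − (-362) = 64; ΔP = -207 − (-215) = 8
Score = 1·64 + (-4)·8 = 32

32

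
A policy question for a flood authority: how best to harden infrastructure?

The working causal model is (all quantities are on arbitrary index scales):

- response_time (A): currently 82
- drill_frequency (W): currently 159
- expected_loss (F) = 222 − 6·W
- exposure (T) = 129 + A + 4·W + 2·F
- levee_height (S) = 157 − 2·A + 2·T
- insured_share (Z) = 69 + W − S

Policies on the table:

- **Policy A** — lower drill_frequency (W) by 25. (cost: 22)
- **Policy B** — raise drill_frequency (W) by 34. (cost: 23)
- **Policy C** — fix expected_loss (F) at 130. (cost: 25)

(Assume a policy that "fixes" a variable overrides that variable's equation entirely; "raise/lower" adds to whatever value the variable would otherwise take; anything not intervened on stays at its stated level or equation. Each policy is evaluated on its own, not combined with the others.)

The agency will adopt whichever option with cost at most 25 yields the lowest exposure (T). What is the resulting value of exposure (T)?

-889

Policy A (W − 25):
  A = 82
  W = 159 − 25 = 134
  F = 222 − 6·134 = -582
  T = 129 + 82 + 4·134 + 2·(-582) = -417
Policy B (W + 34):
  A = 82
  W = 159 + 34 = 193
  F = 222 − 6·193 = -936
  T = 129 + 82 + 4·193 + 2·(-936) = -889
Policy C (F := 130):
  A = 82
  W = 159
  F = 130
  T = 129 + 82 + 4·159 + 2·130 = 1107
Comparing — Policy A: T=-417, Policy B: T=-889, Policy C: T=1107. Lowest is -889 (Policy B).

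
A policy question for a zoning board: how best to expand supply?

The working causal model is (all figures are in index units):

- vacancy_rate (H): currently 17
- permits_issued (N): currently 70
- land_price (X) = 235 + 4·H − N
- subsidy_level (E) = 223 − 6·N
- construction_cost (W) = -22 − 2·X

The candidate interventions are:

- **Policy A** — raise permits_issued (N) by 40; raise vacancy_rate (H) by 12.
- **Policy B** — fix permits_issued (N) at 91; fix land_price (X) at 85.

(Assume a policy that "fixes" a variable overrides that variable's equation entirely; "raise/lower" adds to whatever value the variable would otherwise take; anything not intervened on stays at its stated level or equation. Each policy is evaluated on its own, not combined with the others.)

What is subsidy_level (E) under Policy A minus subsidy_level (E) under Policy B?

-114

Policy A (N + 40, H + 12):
  N = 70 + 40 = 110
  E = 223 − 6·110 = -437
Policy B (N := 91, X := 85):
  N = 91
  E = 223 − 6·91 = -323
E: -437 − (-323) = -114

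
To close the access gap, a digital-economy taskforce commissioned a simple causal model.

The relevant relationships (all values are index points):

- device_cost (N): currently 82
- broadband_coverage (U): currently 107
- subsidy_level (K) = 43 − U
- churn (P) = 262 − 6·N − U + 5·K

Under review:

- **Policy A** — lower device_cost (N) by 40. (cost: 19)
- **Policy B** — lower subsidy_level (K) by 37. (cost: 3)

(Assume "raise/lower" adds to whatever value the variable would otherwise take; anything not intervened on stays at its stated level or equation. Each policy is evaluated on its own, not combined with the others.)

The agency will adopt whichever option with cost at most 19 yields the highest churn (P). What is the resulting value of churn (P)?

Policy A (N − 40):
  N = 82 − 40 = 42
  U = 107
  K = 43 − 107 = -64
  P = 262 − 6·42 − 107 + 5·(-64) = -417
Policy B (K − 37):
  N = 82
  U = 107
  K = 43 − 107 (−37 from intervention) = -101
  P = 262 − 6·82 − 107 + 5·(-101) = -842
Comparing — Policy A: P=-417, Policy B: P=-842. Highest is -417 (Policy A).

-417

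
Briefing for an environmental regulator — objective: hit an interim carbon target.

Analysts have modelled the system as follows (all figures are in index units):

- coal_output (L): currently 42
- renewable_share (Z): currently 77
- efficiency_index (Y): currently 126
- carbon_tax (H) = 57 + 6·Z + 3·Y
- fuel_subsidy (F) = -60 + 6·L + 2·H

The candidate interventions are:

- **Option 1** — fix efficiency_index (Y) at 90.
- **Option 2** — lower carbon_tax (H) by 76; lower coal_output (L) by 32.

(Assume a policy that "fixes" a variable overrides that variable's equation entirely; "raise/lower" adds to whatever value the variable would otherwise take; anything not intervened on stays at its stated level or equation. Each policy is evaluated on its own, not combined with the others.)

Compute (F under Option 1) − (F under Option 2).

Option 1 (Y := 90):
  L = 42
  Z = 77
  Y = 90
  H = 57 + 6·77 + 3·90 = 789
  F = -60 + 6·42 + 2·789 = 1770
Option 2 (H − 76, L − 32):
  L = 42 − 32 = 10
  Z = 77
  Y = 126
  H = 57 + 6·77 + 3·126 (−76 from intervention) = 821
  F = -60 + 6·10 + 2·821 = 1642
F: 1770 − 1642 = 128

128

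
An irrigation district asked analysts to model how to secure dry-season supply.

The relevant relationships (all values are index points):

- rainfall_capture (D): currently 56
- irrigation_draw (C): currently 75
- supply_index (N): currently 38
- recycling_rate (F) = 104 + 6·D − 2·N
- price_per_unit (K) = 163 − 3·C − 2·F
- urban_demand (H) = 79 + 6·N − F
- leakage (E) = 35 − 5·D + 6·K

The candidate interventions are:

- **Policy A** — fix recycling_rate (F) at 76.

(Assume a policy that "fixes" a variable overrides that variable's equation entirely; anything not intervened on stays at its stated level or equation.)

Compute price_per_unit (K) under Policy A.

Policy A (F := 76):
  D = 56
  C = 75
  N = 38
  F = 76
  K = 163 − 3·75 − 2·76 = -214

-214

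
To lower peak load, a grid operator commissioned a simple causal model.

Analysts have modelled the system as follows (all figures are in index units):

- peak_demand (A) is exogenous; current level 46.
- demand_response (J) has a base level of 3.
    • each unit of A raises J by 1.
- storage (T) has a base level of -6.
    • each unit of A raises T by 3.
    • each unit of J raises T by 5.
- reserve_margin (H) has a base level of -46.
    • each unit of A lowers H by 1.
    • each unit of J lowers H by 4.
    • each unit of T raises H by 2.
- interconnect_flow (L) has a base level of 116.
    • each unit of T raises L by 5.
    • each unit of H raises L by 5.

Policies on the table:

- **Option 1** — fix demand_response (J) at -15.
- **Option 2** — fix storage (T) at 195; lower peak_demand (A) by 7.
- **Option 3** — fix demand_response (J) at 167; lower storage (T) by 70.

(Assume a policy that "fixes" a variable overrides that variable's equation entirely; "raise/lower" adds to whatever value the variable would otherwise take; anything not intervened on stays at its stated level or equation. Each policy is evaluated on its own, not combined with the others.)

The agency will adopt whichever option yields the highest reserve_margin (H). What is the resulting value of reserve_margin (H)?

1034

Option 1 (J := -15):
  A = 46
  J = -15
  T = -6 + 3·46 + 5·(-15) = 57
  H = -46 − 46 − 4·(-15) + 2·57 = 82
Option 2 (T := 195, A − 7):
  A = 46 − 7 = 39
  J = 3 + 39 = 42
  T = 195
  H = -46 − 39 − 4·42 + 2·195 = 137
Option 3 (J := 167, T − 70):
  A = 46
  J = 167
  T = -6 + 3·46 + 5·167 (−70 from intervention) = 897
  H = -46 − 46 − 4·167 + 2·897 = 1034
Comparing — Option 1: H=82, Option 2: H=137, Option 3: H=1034. Highest is 1034 (Option 3).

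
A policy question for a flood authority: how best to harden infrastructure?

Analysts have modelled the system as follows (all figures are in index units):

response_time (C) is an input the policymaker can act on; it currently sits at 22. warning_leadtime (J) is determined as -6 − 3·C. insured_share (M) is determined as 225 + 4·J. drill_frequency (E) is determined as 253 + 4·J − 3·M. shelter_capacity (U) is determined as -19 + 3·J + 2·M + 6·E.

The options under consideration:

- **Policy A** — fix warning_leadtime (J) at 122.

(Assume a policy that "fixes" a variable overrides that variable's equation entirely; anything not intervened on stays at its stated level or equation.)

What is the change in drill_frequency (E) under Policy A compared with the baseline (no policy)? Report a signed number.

Baseline:
  C = 22
  J = -6 − 3·22 = -72
  M = 225 + 4·(-72) = -63
  E = 253 + 4·(-72) − 3·(-63) = 154
Policy A (J := 122):
  C = 22
  J = 122
  M = 225 + 4·122 = 713
  E = 253 + 4·122 − 3·713 = -1398
Change in E: -1398 − 154 = -1552

-1552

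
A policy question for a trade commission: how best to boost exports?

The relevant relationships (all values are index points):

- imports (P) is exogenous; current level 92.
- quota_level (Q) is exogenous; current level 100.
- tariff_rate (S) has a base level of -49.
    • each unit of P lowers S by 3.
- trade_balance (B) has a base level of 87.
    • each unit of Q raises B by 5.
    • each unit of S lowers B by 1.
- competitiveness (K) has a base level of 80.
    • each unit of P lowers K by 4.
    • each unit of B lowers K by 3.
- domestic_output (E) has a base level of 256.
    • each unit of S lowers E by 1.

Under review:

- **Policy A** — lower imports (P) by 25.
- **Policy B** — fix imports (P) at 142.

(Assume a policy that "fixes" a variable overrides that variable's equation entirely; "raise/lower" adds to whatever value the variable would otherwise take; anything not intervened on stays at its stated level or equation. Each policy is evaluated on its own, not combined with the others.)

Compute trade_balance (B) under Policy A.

837

Policy A (P − 25):
  P = 92 − 25 = 67
  Q = 100
  S = -49 − 3·67 = -250
  B = 87 + 5·100 − (-250) = 837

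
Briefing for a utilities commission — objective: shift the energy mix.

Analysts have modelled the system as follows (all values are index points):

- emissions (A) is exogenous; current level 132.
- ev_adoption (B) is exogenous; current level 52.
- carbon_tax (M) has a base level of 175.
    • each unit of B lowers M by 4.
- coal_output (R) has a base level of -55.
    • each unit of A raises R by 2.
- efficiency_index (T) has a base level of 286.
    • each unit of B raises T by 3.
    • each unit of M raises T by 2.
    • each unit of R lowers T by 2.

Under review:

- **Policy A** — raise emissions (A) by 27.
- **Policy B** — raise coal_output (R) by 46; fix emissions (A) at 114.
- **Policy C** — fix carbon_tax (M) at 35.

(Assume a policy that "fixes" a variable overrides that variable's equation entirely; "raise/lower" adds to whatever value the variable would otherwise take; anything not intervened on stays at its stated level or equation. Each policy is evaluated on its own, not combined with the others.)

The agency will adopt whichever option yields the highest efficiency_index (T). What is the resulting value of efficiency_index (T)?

94

Policy A (A + 27):
  A = 132 + 27 = 159
  B = 52
  M = 175 − 4·52 = -33
  R = -55 + 2·159 = 263
  T = 286 + 3·52 + 2·(-33) − 2·263 = -150
Policy B (R + 46, A := 114):
  A = 114
  B = 52
  M = 175 − 4·52 = -33
  R = -55 + 2·114 (+46 from intervention) = 219
  T = 286 + 3·52 + 2·(-33) − 2·219 = -62
Policy C (M := 35):
  A = 132
  B = 52
  M = 35
  R = -55 + 2·132 = 209
  T = 286 + 3·52 + 2·35 − 2·209 = 94
Comparing — Policy A: T=-150, Policy B: T=-62, Policy C: T=94. Highest is 94 (Policy C).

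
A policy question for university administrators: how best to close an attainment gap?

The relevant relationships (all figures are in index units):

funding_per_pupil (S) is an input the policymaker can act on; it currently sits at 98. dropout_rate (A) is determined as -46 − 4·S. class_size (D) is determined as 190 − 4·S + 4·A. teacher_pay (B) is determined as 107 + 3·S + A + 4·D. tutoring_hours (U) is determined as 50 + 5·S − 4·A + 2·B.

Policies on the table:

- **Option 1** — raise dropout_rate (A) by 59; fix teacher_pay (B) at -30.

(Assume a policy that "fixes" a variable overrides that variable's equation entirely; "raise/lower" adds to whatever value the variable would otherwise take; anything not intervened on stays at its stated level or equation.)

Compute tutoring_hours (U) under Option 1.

1996

Option 1 (A + 59, B := -30):
  S = 98
  A = -46 − 4·98 (+59 from intervention) = -379
  D = 190 − 4·98 + 4·(-379) = -1718
  B = -30
  U = 50 + 5·98 − 4·(-379) + 2·(-30) = 1996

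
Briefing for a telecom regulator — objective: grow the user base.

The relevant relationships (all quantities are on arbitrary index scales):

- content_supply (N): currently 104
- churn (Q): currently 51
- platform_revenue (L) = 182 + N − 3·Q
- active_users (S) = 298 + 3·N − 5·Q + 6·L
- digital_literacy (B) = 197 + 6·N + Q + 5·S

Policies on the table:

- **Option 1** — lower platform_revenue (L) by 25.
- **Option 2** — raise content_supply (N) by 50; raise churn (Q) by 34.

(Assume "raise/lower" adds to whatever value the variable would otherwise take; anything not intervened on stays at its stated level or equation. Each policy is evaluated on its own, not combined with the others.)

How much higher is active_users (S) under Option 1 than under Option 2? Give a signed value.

182

Option 1 (L − 25):
  N = 104
  Q = 51
  L = 182 + 104 − 3·51 (−25 from intervention) = 108
  S = 298 + 3·104 − 5·51 + 6·108 = 1003
Option 2 (N + 50, Q + 34):
  N = 104 + 50 = 154
  Q = 51 + 34 = 85
  L = 182 + 154 − 3·85 = 81
  S = 298 + 3·154 − 5·85 + 6·81 = 821
S: 1003 − 821 = 182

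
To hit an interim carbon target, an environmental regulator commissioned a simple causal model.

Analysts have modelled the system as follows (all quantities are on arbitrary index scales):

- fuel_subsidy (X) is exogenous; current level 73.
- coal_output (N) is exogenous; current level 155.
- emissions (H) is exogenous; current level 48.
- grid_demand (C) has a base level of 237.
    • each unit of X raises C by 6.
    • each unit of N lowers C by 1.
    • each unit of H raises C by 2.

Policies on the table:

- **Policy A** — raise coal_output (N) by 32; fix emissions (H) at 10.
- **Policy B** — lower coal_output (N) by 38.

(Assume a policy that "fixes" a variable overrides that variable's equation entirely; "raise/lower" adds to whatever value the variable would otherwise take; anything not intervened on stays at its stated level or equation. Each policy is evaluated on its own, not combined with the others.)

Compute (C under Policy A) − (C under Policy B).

Policy A (N + 32, H := 10):
  X = 73
  N = 155 + 32 = 187
  H = 10
  C = 237 + 6·73 − 187 + 2·10 = 508
Policy B (N − 38):
  X = 73
  N = 155 − 38 = 117
  H = 48
  C = 237 + 6·73 − 117 + 2·48 = 654
C: 508 − 654 = -146

-146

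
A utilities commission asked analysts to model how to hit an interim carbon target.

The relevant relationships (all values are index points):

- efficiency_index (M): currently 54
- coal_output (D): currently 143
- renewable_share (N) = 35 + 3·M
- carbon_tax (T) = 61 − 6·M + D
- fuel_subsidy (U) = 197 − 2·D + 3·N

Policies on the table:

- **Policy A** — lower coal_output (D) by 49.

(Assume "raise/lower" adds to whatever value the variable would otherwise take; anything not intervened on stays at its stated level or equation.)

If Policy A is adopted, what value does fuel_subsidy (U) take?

Policy A (D − 49):
  M = 54
  D = 143 − 49 = 94
  N = 35 + 3·54 = 197
  U = 197 − 2·94 + 3·197 = 600

600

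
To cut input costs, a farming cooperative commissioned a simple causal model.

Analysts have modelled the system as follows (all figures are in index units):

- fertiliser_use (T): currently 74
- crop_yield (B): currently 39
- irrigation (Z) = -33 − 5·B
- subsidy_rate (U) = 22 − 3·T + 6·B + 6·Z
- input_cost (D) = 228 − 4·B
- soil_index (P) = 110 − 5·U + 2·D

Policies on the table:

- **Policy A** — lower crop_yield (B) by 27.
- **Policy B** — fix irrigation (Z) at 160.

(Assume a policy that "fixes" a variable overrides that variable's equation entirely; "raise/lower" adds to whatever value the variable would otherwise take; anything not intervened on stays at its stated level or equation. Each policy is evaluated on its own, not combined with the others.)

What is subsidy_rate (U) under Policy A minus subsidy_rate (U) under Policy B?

Policy A (B − 27):
  T = 74
  B = 39 − 27 = 12
  Z = -33 − 5·12 = -93
  U = 22 − 3·74 + 6·12 + 6·(-93) = -686
Policy B (Z := 160):
  T = 74
  B = 39
  Z = 160
  U = 22 − 3·74 + 6·39 + 6·160 = 994
U: -686 − 994 = -1680

-1680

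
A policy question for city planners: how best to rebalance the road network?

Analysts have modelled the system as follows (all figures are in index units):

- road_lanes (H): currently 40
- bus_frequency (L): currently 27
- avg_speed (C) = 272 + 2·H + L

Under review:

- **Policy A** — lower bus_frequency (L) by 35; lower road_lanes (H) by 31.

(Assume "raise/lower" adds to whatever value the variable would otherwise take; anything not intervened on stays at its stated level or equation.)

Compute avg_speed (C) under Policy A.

282

Policy A (L − 35, H − 31):
  H = 40 − 31 = 9
  L = 27 − 35 = -8
  C = 272 + 2·9 + (-8) = 282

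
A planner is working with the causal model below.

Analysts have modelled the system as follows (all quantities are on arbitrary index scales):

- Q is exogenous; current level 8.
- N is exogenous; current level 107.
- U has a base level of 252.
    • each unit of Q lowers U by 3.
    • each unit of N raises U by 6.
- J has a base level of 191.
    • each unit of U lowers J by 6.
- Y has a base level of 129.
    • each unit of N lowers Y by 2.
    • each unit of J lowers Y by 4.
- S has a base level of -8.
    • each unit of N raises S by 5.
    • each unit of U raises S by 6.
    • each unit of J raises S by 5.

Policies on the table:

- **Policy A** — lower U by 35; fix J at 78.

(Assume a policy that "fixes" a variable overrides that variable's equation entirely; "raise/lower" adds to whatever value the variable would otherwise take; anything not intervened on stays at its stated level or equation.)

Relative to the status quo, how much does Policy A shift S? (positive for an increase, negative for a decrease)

Baseline:
  Q = 8
  N = 107
  U = 252 − 3·8 + 6·107 = 870
  J = 191 − 6·870 = -5029
  S = -8 + 5·107 + 6·870 + 5·(-5029) = -19398
Policy A (U − 35, J := 78):
  Q = 8
  N = 107
  U = 252 − 3·8 + 6·107 (−35 from intervention) = 835
  J = 78
  S = -8 + 5·107 + 6·835 + 5·78 = 5927
Change in S: 5927 − (-19398) = 25325

25325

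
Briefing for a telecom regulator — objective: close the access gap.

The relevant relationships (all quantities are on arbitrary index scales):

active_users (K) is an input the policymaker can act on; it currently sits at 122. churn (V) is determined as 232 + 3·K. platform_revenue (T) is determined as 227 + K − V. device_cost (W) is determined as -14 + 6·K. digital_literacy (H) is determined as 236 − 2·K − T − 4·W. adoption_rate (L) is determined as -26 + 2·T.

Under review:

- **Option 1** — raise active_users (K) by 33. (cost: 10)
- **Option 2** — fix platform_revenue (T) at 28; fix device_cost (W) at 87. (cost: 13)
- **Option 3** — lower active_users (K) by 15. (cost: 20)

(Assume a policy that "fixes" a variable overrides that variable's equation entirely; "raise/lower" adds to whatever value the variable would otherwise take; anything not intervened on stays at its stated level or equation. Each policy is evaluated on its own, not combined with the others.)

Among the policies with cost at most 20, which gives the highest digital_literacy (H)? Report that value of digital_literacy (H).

-384

Option 1 (K + 33):
  K = 122 + 33 = 155
  V = 232 + 3·155 = 697
  T = 227 + 155 − 697 = -315
  W = -14 + 6·155 = 916
  H = 236 − 2·155 − (-315) − 4·916 = -3423
Option 2 (T := 28, W := 87):
  K = 122
  V = 232 + 3·122 = 598
  T = 28
  W = 87
  H = 236 − 2·122 − 28 − 4·87 = -384
Option 3 (K − 15):
  K = 122 − 15 = 107
  V = 232 + 3·107 = 553
  T = 227 + 107 − 553 = -219
  W = -14 + 6·107 = 628
  H = 236 − 2·107 − (-219) − 4·628 = -2271
Comparing — Option 1: H=-3423, Option 2: H=-384, Option 3: H=-2271. Highest is -384 (Option 2).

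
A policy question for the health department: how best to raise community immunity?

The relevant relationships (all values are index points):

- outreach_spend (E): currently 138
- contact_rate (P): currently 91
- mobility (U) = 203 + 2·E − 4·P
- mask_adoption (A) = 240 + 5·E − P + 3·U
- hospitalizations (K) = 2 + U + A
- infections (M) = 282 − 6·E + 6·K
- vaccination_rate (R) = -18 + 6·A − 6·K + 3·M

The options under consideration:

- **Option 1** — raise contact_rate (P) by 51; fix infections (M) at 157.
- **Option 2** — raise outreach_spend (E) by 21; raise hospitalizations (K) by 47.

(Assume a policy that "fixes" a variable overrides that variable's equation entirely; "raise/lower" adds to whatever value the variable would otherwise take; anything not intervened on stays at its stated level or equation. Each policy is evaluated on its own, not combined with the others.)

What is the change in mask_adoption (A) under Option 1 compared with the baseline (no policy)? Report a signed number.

Baseline:
  E = 138
  P = 91
  U = 203 + 2·138 − 4·91 = 115
  A = 240 + 5·138 − 91 + 3·115 = 1184
Option 1 (P + 51, M := 157):
  E = 138
  P = 91 + 51 = 142
  U = 203 + 2·138 − 4·142 = -89
  A = 240 + 5·138 − 142 + 3·(-89) = 521
Change in A: 521 − 1184 = -663

-663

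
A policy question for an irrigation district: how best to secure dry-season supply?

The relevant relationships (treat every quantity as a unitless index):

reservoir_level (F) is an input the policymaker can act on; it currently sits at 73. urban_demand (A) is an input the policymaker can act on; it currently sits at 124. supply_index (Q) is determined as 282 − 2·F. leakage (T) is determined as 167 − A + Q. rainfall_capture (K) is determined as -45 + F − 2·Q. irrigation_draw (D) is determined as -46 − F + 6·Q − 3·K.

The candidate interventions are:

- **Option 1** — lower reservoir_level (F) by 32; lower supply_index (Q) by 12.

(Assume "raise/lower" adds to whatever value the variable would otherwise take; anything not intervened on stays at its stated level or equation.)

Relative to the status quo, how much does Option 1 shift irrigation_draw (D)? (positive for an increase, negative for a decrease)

752

Baseline:
  F = 73
  Q = 282 − 2·73 = 136
  K = -45 + 73 − 2·136 = -244
  D = -46 − 73 + 6·136 − 3·(-244) = 1429
Option 1 (F − 32, Q − 12):
  F = 73 − 32 = 41
  Q = 282 − 2·41 (−12 from intervention) = 188
  K = -45 + 41 − 2·188 = -380
  D = -46 − 41 + 6·188 − 3·(-380) = 2181
Change in D: 2181 − 1429 = 752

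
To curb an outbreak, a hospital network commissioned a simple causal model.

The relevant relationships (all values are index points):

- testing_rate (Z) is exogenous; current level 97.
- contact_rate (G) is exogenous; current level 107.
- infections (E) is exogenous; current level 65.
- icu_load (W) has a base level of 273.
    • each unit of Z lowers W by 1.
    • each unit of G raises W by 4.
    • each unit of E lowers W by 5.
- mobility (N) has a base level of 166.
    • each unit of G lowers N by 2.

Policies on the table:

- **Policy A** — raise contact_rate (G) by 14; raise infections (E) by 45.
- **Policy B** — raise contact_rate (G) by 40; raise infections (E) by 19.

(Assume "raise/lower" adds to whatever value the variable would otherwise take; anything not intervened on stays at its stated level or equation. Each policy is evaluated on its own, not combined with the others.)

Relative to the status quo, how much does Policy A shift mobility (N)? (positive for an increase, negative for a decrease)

Baseline:
  G = 107
  N = 166 − 2·107 = -48
Policy A (G + 14, E + 45):
  G = 107 + 14 = 121
  N = 166 − 2·121 = -76
Change in N: -76 − (-48) = -28

-28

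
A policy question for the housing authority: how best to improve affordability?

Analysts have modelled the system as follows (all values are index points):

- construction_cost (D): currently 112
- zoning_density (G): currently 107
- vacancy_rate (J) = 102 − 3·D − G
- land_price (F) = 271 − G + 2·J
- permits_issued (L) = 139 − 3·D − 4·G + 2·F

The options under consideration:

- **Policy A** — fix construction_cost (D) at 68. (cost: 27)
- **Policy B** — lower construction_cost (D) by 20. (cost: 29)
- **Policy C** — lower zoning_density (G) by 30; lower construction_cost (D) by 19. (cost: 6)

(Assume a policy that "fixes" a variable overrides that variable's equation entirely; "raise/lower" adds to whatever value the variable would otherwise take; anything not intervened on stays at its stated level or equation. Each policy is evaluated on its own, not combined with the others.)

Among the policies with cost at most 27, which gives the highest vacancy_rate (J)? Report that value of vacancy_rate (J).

-209

Policy A (D := 68):
  D = 68
  G = 107
  J = 102 − 3·68 − 107 = -209
Policy C (G − 30, D − 19):
  D = 112 − 19 = 93
  G = 107 − 30 = 77
  J = 102 − 3·93 − 77 = -254
Comparing — Policy A: J=-209, Policy C: J=-254. Highest is -209 (Policy A).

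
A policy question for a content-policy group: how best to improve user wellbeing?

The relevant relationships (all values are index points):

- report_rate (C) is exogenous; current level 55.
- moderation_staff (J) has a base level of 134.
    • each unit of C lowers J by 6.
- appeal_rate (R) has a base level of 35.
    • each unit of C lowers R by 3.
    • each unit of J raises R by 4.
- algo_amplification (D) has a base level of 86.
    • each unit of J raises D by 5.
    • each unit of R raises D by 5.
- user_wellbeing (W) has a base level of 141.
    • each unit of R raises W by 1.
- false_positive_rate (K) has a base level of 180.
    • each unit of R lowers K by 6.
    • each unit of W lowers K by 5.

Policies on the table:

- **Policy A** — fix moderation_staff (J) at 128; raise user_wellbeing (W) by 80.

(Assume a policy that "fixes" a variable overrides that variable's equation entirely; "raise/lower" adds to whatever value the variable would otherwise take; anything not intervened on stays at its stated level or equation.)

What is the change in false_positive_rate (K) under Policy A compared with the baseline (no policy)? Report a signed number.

-14656

Baseline:
  C = 55
  J = 134 − 6·55 = -196
  R = 35 − 3·55 + 4·(-196) = -914
  W = 141 + (-914) = -773
  K = 180 − 6·(-914) − 5·(-773) = 9529
Policy A (J := 128, W + 80):
  C = 55
  J = 128
  R = 35 − 3·55 + 4·128 = 382
  W = 141 + 382 (+80 from intervention) = 603
  K = 180 − 6·382 − 5·603 = -5127
Change in K: -5127 − 9529 = -14656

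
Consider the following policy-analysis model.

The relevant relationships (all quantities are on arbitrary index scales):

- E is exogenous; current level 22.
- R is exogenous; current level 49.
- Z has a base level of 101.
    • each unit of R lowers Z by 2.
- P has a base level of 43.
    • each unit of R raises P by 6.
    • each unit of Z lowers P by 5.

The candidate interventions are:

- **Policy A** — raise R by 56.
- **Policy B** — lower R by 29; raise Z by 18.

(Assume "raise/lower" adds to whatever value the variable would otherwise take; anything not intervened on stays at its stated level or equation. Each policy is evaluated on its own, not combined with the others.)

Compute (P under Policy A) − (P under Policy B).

1450

Policy A (R + 56):
  R = 49 + 56 = 105
  Z = 101 − 2·105 = -109
  P = 43 + 6·105 − 5·(-109) = 1218
Policy B (R − 29, Z + 18):
  R = 49 − 29 = 20
  Z = 101 − 2·20 (+18 from intervention) = 79
  P = 43 + 6·20 − 5·79 = -232
P: 1218 − (-232) = 1450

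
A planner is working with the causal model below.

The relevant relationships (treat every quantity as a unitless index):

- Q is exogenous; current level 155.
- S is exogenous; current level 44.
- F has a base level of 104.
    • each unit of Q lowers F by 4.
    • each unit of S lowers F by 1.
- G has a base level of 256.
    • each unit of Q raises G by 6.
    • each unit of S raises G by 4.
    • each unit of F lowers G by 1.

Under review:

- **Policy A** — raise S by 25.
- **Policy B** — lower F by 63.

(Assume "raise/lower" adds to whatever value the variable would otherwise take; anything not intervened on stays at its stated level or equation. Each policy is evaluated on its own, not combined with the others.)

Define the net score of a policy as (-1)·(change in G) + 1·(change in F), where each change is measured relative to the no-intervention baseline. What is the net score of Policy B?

-126

Baseline:
  Q = 155
  S = 44
  F = 104 − 4·155 − 44 = -560
  G = 256 + 6·155 + 4·44 − (-560) = 1922
Policy B (F − 63):
  Q = 155
  S = 44
  F = 104 − 4·155 − 44 (−63 from intervention) = -623
  G = 256 + 6·155 + 4·44 − (-623) = 1985
ΔG = 1985 − 1922 = 63; ΔF = -623 − (-560) = -63
Score = (-1)·63 + 1·(-63) = -126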